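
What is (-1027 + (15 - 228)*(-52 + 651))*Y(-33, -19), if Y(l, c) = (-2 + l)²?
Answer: -157552150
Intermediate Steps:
(-1027 + (15 - 228)*(-52 + 651))*Y(-33, -19) = (-1027 + (15 - 228)*(-52 + 651))*(-2 - 33)² = (-1027 - 213*599)*(-35)² = (-1027 - 127587)*1225 = -128614*1225 = -157552150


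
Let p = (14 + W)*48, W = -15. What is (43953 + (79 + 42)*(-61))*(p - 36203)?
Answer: -1325771572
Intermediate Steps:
p = -48 (p = (14 - 15)*48 = -1*48 = -48)
(43953 + (79 + 42)*(-61))*(p - 36203) = (43953 + (79 + 42)*(-61))*(-48 - 36203) = (43953 + 121*(-61))*(-36251) = (43953 - 7381)*(-36251) = 36572*(-36251) = -1325771572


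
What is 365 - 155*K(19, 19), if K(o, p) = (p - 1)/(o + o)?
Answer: 5540/19 ≈ 291.58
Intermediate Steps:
K(o, p) = (-1 + p)/(2*o) (K(o, p) = (-1 + p)/((2*o)) = (-1 + p)*(1/(2*o)) = (-1 + p)/(2*o))
365 - 155*K(19, 19) = 365 - 155*(-1 + 19)/(2*19) = 365 - 155*18/(2*19) = 365 - 155*9/19 = 365 - 1395/19 = 5540/19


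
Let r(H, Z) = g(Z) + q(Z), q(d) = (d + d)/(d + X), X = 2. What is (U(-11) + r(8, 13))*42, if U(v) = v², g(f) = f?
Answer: 28504/5 ≈ 5700.8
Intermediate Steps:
q(d) = 2*d/(2 + d) (q(d) = (d + d)/(d + 2) = (2*d)/(2 + d) = 2*d/(2 + d))
r(H, Z) = Z + 2*Z/(2 + Z)
(U(-11) + r(8, 13))*42 = ((-11)² + 13*(4 + 13)/(2 + 13))*42 = (121 + 13*17/15)*42 = (121 + 13*(1/15)*17)*42 = (121 + 221/15)*42 = (2036/15)*42 = 28504/5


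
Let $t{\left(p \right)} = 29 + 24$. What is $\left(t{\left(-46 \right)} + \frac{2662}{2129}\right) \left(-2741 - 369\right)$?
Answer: $- \frac{359201890}{2129} \approx -1.6872 \cdot 10^{5}$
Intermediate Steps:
$t{\left(p \right)} = 53$
$\left(t{\left(-46 \right)} + \frac{2662}{2129}\right) \left(-2741 - 369\right) = \left(53 + \frac{2662}{2129}\right) \left(-2741 - 369\right) = \left(53 + 2662 \cdot \frac{1}{2129}\right) \left(-3110\right) = \left(53 + \frac{2662}{2129}\right) \left(-3110\right) = \frac{115499}{2129} \left(-3110\right) = - \frac{359201890}{2129}$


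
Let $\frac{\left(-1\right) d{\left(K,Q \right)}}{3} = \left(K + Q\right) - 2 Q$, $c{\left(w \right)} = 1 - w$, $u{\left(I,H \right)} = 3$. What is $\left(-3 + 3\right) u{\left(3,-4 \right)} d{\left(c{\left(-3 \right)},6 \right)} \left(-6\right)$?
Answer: $0$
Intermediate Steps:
$d{\left(K,Q \right)} = - 3 K + 3 Q$ ($d{\left(K,Q \right)} = - 3 \left(\left(K + Q\right) - 2 Q\right) = - 3 \left(K - Q\right) = - 3 K + 3 Q$)
$\left(-3 + 3\right) u{\left(3,-4 \right)} d{\left(c{\left(-3 \right)},6 \right)} \left(-6\right) = \left(-3 + 3\right) 3 \left(- 3 \left(1 - -3\right) + 3 \cdot 6\right) \left(-6\right) = 0 \cdot 3 \left(- 3 \left(1 + 3\right) + 18\right) \left(-6\right) = 0 \left(\left(-3\right) 4 + 18\right) \left(-6\right) = 0 \left(-12 + 18\right) \left(-6\right) = 0 \cdot 6 \left(-6\right) = 0 \left(-6\right) = 0$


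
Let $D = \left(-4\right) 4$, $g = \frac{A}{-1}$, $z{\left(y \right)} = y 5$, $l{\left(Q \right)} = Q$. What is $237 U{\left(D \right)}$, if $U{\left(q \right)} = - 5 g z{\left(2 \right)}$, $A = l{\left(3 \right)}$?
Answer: $35550$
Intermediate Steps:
$z{\left(y \right)} = 5 y$
$A = 3$
$g = -3$ ($g = \frac{3}{-1} = 3 \left(-1\right) = -3$)
$D = -16$
$U{\left(q \right)} = 150$ ($U{\left(q \right)} = \left(-5\right) \left(-3\right) 5 \cdot 2 = 15 \cdot 10 = 150$)
$237 U{\left(D \right)} = 237 \cdot 150 = 35550$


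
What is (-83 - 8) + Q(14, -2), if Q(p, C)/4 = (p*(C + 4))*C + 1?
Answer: -311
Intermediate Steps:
Q(p, C) = 4 + 4*C*p*(4 + C) (Q(p, C) = 4*((p*(C + 4))*C + 1) = 4*((p*(4 + C))*C + 1) = 4*(C*p*(4 + C) + 1) = 4*(1 + C*p*(4 + C)) = 4 + 4*C*p*(4 + C))
(-83 - 8) + Q(14, -2) = (-83 - 8) + (4 + 4*14*(-2)² + 16*(-2)*14) = -91 + (4 + 4*14*4 - 448) = -91 + (4 + 224 - 448) = -91 - 220 = -311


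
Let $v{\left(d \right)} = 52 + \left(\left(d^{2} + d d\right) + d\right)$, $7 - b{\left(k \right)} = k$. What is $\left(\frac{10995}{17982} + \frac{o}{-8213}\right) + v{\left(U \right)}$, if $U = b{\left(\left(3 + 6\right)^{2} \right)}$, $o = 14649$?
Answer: $\frac{538012225999}{49228722} \approx 10929.0$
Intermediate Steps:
$b{\left(k \right)} = 7 - k$
$U = -74$ ($U = 7 - \left(3 + 6\right)^{2} = 7 - 9^{2} = 7 - 81 = -74$)
$v{\left(d \right)} = 52 + d + 2 d^{2}$ ($v{\left(d \right)} = 52 + \left(\left(d^{2} + d^{2}\right) + d\right) = 52 + \left(2 d^{2} + d\right) = 52 + \left(d + 2 d^{2}\right) = 52 + d + 2 d^{2}$)
$\left(\frac{10995}{17982} + \frac{o}{-8213}\right) + v{\left(U \right)} = \left(\frac{10995}{17982} + \frac{14649}{-8213}\right) + \left(52 - 74 + 2 \left(-74\right)^{2}\right) = \left(10995 \cdot \frac{1}{17982} + 14649 \left(- \frac{1}{8213}\right)\right) + \left(52 - 74 + 2 \cdot 5476\right) = \left(\frac{3665}{5994} - \frac{14649}{8213}\right) + \left(52 - 74 + 10952\right) = - \frac{57705461}{49228722} + 10930 = \frac{538012225999}{49228722}$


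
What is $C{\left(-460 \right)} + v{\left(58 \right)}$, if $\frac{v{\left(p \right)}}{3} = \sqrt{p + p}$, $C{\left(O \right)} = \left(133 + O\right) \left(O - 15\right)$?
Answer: $155325 + 6 \sqrt{29} \approx 1.5536 \cdot 10^{5}$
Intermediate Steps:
$C{\left(O \right)} = \left(-15 + O\right) \left(133 + O\right)$ ($C{\left(O \right)} = \left(133 + O\right) \left(-15 + O\right) = \left(-15 + O\right) \left(133 + O\right)$)
$v{\left(p \right)} = 3 \sqrt{2} \sqrt{p}$ ($v{\left(p \right)} = 3 \sqrt{p + p} = 3 \sqrt{2 p} = 3 \sqrt{2} \sqrt{p}$)
$C{\left(-460 \right)} + v{\left(58 \right)} = \left(-1995 + \left(-460\right)^{2} + 118 \left(-460\right)\right) + 3 \sqrt{2} \sqrt{58} = \left(-1995 + 211600 - 54280\right) + 6 \sqrt{29} = 155325 + 6 \sqrt{29}$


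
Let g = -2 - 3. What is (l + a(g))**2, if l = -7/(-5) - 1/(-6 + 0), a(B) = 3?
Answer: 18769/900 ≈ 20.854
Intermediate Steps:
g = -5
l = 47/30 (l = -7*(-1/5) - 1/(-6) = 7/5 - 1*(-1/6) = 7/5 + 1/6 = 47/30 ≈ 1.5667)
(l + a(g))**2 = (47/30 + 3)**2 = (137/30)**2 = 18769/900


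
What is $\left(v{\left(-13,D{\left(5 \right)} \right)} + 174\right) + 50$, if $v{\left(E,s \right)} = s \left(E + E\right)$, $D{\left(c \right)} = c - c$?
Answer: $224$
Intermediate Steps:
$D{\left(c \right)} = 0$
$v{\left(E,s \right)} = 2 E s$ ($v{\left(E,s \right)} = s 2 E = 2 E s$)
$\left(v{\left(-13,D{\left(5 \right)} \right)} + 174\right) + 50 = \left(2 \left(-13\right) 0 + 174\right) + 50 = \left(0 + 174\right) + 50 = 174 + 50 = 224$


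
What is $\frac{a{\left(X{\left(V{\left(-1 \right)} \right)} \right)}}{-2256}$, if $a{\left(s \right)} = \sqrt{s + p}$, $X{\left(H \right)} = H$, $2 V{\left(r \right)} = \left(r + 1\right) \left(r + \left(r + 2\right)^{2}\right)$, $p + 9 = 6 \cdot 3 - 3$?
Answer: $- \frac{\sqrt{6}}{2256} \approx -0.0010858$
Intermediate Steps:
$p = 6$ ($p = -9 + \left(6 \cdot 3 - 3\right) = -9 + \left(18 - 3\right) = -9 + 15 = 6$)
$V{\left(r \right)} = \frac{\left(1 + r\right) \left(r + \left(2 + r\right)^{2}\right)}{2}$ ($V{\left(r \right)} = \frac{\left(r + 1\right) \left(r + \left(r + 2\right)^{2}\right)}{2} = \frac{\left(1 + r\right) \left(r + \left(2 + r\right)^{2}\right)}{2}$)
$a{\left(s \right)} = \sqrt{6 + s}$ ($a{\left(s \right)} = \sqrt{s + 6} = \sqrt{6 + s}$)
$\frac{a{\left(X{\left(V{\left(-1 \right)} \right)} \right)}}{-2256} = \frac{\sqrt{6 + \left(2 + \frac{\left(-1\right)^{3}}{2} + 3 \left(-1\right)^{2} + \frac{9}{2} \left(-1\right)\right)}}{-2256} = \sqrt{6 + \left(2 + \frac{1}{2} \left(-1\right) + 3 \cdot 1 - \frac{9}{2}\right)} \left(- \frac{1}{2256}\right) = \sqrt{6 + \left(2 - \frac{1}{2} + 3 - \frac{9}{2}\right)} \left(- \frac{1}{2256}\right) = \sqrt{6 + 0} \left(- \frac{1}{2256}\right) = \sqrt{6} \left(- \frac{1}{2256}\right) = - \frac{\sqrt{6}}{2256}$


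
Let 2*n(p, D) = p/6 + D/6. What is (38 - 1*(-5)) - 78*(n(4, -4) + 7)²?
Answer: -3779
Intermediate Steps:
n(p, D) = D/12 + p/12 (n(p, D) = (p/6 + D/6)/2 = (D/6 + p/6)/2 = D/12 + p/12)
(38 - 1*(-5)) - 78*(n(4, -4) + 7)² = (38 - 1*(-5)) - 78*(((1/12)*(-4) + (1/12)*4) + 7)² = (38 + 5) - 78*((-⅓ + ⅓) + 7)² = 43 - 78*(0 + 7)² = 43 - 78*7² = 43 - 78*49 = 43 - 3822 = -3779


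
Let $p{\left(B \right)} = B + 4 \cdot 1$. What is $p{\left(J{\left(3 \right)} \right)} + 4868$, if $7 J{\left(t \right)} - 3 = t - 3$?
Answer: $\frac{34107}{7} \approx 4872.4$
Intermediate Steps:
$J{\left(t \right)} = \frac{t}{7}$ ($J{\left(t \right)} = \frac{3}{7} + \frac{t - 3}{7} = \frac{3}{7} + \frac{-3 + t}{7} = \frac{3}{7} + \left(- \frac{3}{7} + \frac{t}{7}\right) = \frac{t}{7}$)
$p{\left(B \right)} = 4 + B$ ($p{\left(B \right)} = B + 4 = 4 + B$)
$p{\left(J{\left(3 \right)} \right)} + 4868 = \left(4 + \frac{1}{7} \cdot 3\right) + 4868 = \left(4 + \frac{3}{7}\right) + 4868 = \frac{31}{7} + 4868 = \frac{34107}{7}$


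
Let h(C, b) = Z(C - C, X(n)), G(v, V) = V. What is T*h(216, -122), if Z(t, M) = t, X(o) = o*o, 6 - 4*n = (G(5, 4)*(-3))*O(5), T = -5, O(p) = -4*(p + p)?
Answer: 0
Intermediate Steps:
O(p) = -8*p
n = -237/2 (n = 3/2 - 4*(-3)*(-8*5)/4 = 3/2 - (-3)*(-40) = 3/2 - 1/4*480 = 3/2 - 120 = -237/2 ≈ -118.50)
X(o) = o**2
h(C, b) = 0 (h(C, b) = C - C = 0)
T*h(216, -122) = -5*0 = 0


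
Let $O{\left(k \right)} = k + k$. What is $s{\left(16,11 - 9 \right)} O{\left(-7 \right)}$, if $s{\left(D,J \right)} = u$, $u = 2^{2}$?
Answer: $-56$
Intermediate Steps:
$u = 4$
$s{\left(D,J \right)} = 4$
$O{\left(k \right)} = 2 k$
$s{\left(16,11 - 9 \right)} O{\left(-7 \right)} = 4 \cdot 2 \left(-7\right) = 4 \left(-14\right) = -56$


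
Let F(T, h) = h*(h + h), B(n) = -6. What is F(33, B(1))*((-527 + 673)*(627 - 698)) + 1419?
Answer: -744933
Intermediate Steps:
F(T, h) = 2*h² (F(T, h) = h*(2*h) = 2*h²)
F(33, B(1))*((-527 + 673)*(627 - 698)) + 1419 = (2*(-6)²)*((-527 + 673)*(627 - 698)) + 1419 = (2*36)*(146*(-71)) + 1419 = 72*(-10366) + 1419 = -746352 + 1419 = -744933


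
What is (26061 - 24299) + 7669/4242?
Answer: 7482073/4242 ≈ 1763.8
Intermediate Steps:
(26061 - 24299) + 7669/4242 = 1762 + 7669*(1/4242) = 1762 + 7669/4242 = 7482073/4242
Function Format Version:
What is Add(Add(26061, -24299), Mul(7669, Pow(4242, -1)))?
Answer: Rational(7482073, 4242) ≈ 1763.8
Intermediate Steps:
Add(Add(26061, -24299), Mul(7669, Pow(4242, -1))) = Add(1762, Mul(7669, Rational(1, 4242))) = Add(1762, Rational(7669, 4242)) = Rational(7482073, 4242)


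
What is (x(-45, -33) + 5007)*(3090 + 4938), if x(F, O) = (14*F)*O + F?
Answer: 206737056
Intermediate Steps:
x(F, O) = F + 14*F*O (x(F, O) = 14*F*O + F = F + 14*F*O)
(x(-45, -33) + 5007)*(3090 + 4938) = (-45*(1 + 14*(-33)) + 5007)*(3090 + 4938) = (-45*(1 - 462) + 5007)*8028 = (-45*(-461) + 5007)*8028 = (20745 + 5007)*8028 = 25752*8028 = 206737056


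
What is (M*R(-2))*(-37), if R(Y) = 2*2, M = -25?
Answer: 3700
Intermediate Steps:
R(Y) = 4
(M*R(-2))*(-37) = -25*4*(-37) = -100*(-37) = 3700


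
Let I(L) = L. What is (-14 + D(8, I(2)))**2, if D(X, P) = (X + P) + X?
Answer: 16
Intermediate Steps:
D(X, P) = P + 2*X (D(X, P) = (P + X) + X = P + 2*X)
(-14 + D(8, I(2)))**2 = (-14 + (2 + 2*8))**2 = (-14 + (2 + 16))**2 = (-14 + 18)**2 = 4**2 = 16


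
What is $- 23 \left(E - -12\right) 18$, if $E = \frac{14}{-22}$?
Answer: $- \frac{51750}{11} \approx -4704.5$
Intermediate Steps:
$E = - \frac{7}{11}$ ($E = 14 \left(- \frac{1}{22}\right) = - \frac{7}{11} \approx -0.63636$)
$- 23 \left(E - -12\right) 18 = - 23 \left(- \frac{7}{11} - -12\right) 18 = - 23 \left(- \frac{7}{11} + 12\right) 18 = \left(-23\right) \frac{125}{11} \cdot 18 = \left(- \frac{2875}{11}\right) 18 = - \frac{51750}{11}$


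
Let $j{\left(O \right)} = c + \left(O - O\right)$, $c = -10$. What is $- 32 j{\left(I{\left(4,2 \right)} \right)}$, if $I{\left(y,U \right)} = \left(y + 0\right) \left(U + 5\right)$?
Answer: $320$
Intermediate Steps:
$I{\left(y,U \right)} = y \left(5 + U\right)$
$j{\left(O \right)} = -10$ ($j{\left(O \right)} = -10 + \left(O - O\right) = -10 + 0 = -10$)
$- 32 j{\left(I{\left(4,2 \right)} \right)} = \left(-32\right) \left(-10\right) = 320$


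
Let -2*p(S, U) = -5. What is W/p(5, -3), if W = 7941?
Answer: 15882/5 ≈ 3176.4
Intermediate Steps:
p(S, U) = 5/2 (p(S, U) = -½*(-5) = 5/2)
W/p(5, -3) = 7941/(5/2) = (⅖)*7941 = 15882/5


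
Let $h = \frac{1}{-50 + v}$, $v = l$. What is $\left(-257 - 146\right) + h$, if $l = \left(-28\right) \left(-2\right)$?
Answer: $- \frac{2417}{6} \approx -402.83$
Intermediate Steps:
$l = 56$
$v = 56$
$h = \frac{1}{6}$ ($h = \frac{1}{-50 + 56} = \frac{1}{6} \approx 0.16667$)
$\left(-257 - 146\right) + h = \left(-257 - 146\right) + \frac{1}{6} = -403 + \frac{1}{6} = - \frac{2417}{6}$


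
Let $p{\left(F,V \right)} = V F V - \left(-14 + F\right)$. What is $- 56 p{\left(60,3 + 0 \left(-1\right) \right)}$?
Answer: $-27664$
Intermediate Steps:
$p{\left(F,V \right)} = 14 - F + F V^{2}$ ($p{\left(F,V \right)} = F V V - \left(-14 + F\right) = F V^{2} - \left(-14 + F\right) = 14 - F + F V^{2}$)
$- 56 p{\left(60,3 + 0 \left(-1\right) \right)} = - 56 \left(14 - 60 + 60 \left(3 + 0 \left(-1\right)\right)^{2}\right) = - 56 \left(14 - 60 + 60 \left(3 + 0\right)^{2}\right) = - 56 \left(14 - 60 + 60 \cdot 3^{2}\right) = - 56 \left(14 - 60 + 60 \cdot 9\right) = - 56 \left(14 - 60 + 540\right) = \left(-56\right) 494 = -27664$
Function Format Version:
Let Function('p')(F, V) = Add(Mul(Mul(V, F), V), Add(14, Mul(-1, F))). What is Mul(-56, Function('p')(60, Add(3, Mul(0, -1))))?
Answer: -27664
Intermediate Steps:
Function('p')(F, V) = Add(14, Mul(-1, F), Mul(F, Pow(V, 2))) (Function('p')(F, V) = Add(Mul(Mul(F, V), V), Add(14, Mul(-1, F))) = Add(Mul(F, Pow(V, 2)), Add(14, Mul(-1, F))) = Add(14, Mul(-1, F), Mul(F, Pow(V, 2))))
Mul(-56, Function('p')(60, Add(3, Mul(0, -1)))) = Mul(-56, Add(14, Mul(-1, 60), Mul(60, Pow(Add(3, Mul(0, -1)), 2)))) = Mul(-56, Add(14, -60, Mul(60, Pow(Add(3, 0), 2)))) = Mul(-56, Add(14, -60, Mul(60, Pow(3, 2)))) = Mul(-56, Add(14, -60, Mul(60, 9))) = Mul(-56, Add(14, -60, 540)) = Mul(-56, 494) = -27664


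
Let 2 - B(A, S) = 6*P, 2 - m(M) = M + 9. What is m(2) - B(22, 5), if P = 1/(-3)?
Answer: -13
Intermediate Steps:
P = -1/3 ≈ -0.33333
m(M) = -7 - M (m(M) = 2 - (M + 9) = 2 - (9 + M) = 2 + (-9 - M) = -7 - M)
B(A, S) = 4 (B(A, S) = 2 - 6*(-1)/3 = 2 - 1*(-2) = 2 + 2 = 4)
m(2) - B(22, 5) = (-7 - 1*2) - 1*4 = (-7 - 2) - 4 = -9 - 4 = -13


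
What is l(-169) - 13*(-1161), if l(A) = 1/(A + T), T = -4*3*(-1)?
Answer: 2369600/157 ≈ 15093.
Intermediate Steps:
T = 12 (T = -12*(-1) = 12)
l(A) = 1/(12 + A) (l(A) = 1/(A + 12) = 1/(12 + A))
l(-169) - 13*(-1161) = 1/(12 - 169) - 13*(-1161) = 1/(-157) - 1*(-15093) = -1/157 + 15093 = 2369600/157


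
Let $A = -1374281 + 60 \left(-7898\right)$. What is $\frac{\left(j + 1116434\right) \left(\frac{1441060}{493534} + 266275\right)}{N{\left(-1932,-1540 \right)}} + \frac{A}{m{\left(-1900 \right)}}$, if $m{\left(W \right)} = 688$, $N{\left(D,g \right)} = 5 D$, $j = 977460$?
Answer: $- \frac{4733207937449719909}{82001661168} \approx -5.7721 \cdot 10^{7}$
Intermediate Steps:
$A = -1848161$ ($A = -1374281 - 473880 = -1848161$)
$\frac{\left(j + 1116434\right) \left(\frac{1441060}{493534} + 266275\right)}{N{\left(-1932,-1540 \right)}} + \frac{A}{m{\left(-1900 \right)}} = \frac{\left(977460 + 1116434\right) \left(\frac{1441060}{493534} + 266275\right)}{5 \left(-1932\right)} - \frac{1848161}{688} = \frac{2093894 \left(1441060 \cdot \frac{1}{493534} + 266275\right)}{-9660} - \frac{1848161}{688} = 2093894 \left(\frac{720530}{246767} + 266275\right) \left(- \frac{1}{9660}\right) - \frac{1848161}{688} = 2093894 \cdot \frac{65708603455}{246767} \left(- \frac{1}{9660}\right) - \frac{1848161}{688} = \frac{137586850522803770}{246767} \left(- \frac{1}{9660}\right) - \frac{1848161}{688} = - \frac{13758685052280377}{238376922} - \frac{1848161}{688} = - \frac{4733207937449719909}{82001661168}$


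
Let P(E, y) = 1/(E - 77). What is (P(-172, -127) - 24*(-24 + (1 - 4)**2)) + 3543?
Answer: 971846/249 ≈ 3903.0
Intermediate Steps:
P(E, y) = 1/(-77 + E)
(P(-172, -127) - 24*(-24 + (1 - 4)**2)) + 3543 = (1/(-77 - 172) - 24*(-24 + (1 - 4)**2)) + 3543 = (1/(-249) - 24*(-24 + (-3)**2)) + 3543 = (-1/249 - 24*(-24 + 9)) + 3543 = (-1/249 - 24*(-15)) + 3543 = (-1/249 + 360) + 3543 = 89639/249 + 3543 = 971846/249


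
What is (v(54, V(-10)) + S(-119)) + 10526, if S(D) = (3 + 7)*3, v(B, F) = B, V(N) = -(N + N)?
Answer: 10610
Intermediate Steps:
V(N) = -2*N
S(D) = 30 (S(D) = 10*3 = 30)
(v(54, V(-10)) + S(-119)) + 10526 = (54 + 30) + 10526 = 84 + 10526 = 10610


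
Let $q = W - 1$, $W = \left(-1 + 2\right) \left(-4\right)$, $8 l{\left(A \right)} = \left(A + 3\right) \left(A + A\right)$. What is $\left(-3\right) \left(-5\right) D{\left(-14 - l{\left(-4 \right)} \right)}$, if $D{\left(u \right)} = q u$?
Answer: $1125$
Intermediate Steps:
$l{\left(A \right)} = \frac{A \left(3 + A\right)}{4}$ ($l{\left(A \right)} = \frac{\left(A + 3\right) \left(A + A\right)}{8} = \frac{\left(3 + A\right) 2 A}{8} = \frac{2 A \left(3 + A\right)}{8} = \frac{A \left(3 + A\right)}{4}$)
$W = -4$ ($W = 1 \left(-4\right) = -4$)
$q = -5$ ($q = -4 - 1 = -5$)
$D{\left(u \right)} = - 5 u$
$\left(-3\right) \left(-5\right) D{\left(-14 - l{\left(-4 \right)} \right)} = \left(-3\right) \left(-5\right) \left(- 5 \left(-14 - \frac{1}{4} \left(-4\right) \left(3 - 4\right)\right)\right) = 15 \left(- 5 \left(-14 - \frac{1}{4} \left(-4\right) \left(-1\right)\right)\right) = 15 \left(- 5 \left(-14 - 1\right)\right) = 15 \left(\left(-5\right) \left(-15\right)\right) = 15 \cdot 75 = 1125$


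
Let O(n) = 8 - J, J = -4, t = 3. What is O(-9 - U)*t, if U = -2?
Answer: 36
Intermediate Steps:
O(n) = 12 (O(n) = 8 - 1*(-4) = 8 + 4 = 12)
O(-9 - U)*t = 12*3 = 36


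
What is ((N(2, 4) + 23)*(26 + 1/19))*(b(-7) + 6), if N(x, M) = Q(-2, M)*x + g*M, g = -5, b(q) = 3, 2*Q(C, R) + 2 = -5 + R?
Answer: 0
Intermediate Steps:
Q(C, R) = -7/2 + R/2 (Q(C, R) = -1 + (-5 + R)/2 = -1 + (-5/2 + R/2) = -7/2 + R/2)
N(x, M) = -5*M + x*(-7/2 + M/2) (N(x, M) = (-7/2 + M/2)*x - 5*M = x*(-7/2 + M/2) - 5*M = -5*M + x*(-7/2 + M/2))
((N(2, 4) + 23)*(26 + 1/19))*(b(-7) + 6) = (((-5*4 + (½)*2*(-7 + 4)) + 23)*(26 + 1/19))*(3 + 6) = (((-20 + (½)*2*(-3)) + 23)*(26 + 1/19))*9 = (((-20 - 3) + 23)*(495/19))*9 = ((-23 + 23)*(495/19))*9 = (0*(495/19))*9 = 0*9 = 0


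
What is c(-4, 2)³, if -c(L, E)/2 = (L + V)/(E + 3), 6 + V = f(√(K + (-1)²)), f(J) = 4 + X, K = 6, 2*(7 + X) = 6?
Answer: 64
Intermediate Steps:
X = -4 (X = -7 + (½)*6 = -7 + 3 = -4)
f(J) = 0 (f(J) = 4 - 4 = 0)
V = -6 (V = -6 + 0 = -6)
c(L, E) = -2*(-6 + L)/(3 + E) (c(L, E) = -2*(L - 6)/(E + 3) = -2*(-6 + L)/(3 + E))
c(-4, 2)³ = (2*(6 - 1*(-4))/(3 + 2))³ = (2*(6 + 4)/5)³ = (2*(⅕)*10)³ = 4³ = 64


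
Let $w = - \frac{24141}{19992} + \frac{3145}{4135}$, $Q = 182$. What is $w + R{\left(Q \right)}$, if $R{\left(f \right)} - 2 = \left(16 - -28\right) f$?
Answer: $\frac{44141672067}{5511128} \approx 8009.6$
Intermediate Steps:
$R{\left(f \right)} = 2 + 44 f$ ($R{\left(f \right)} = 2 + \left(16 - -28\right) f = 2 + \left(16 + 28\right) f = 2 + 44 f$)
$w = - \frac{2463213}{5511128}$ ($w = \left(-24141\right) \frac{1}{19992} + 3145 \cdot \frac{1}{4135} = - \frac{8047}{6664} + \frac{629}{827} = - \frac{2463213}{5511128} \approx -0.44695$)
$w + R{\left(Q \right)} = - \frac{2463213}{5511128} + \left(2 + 44 \cdot 182\right) = - \frac{2463213}{5511128} + \left(2 + 8008\right) = - \frac{2463213}{5511128} + 8010 = \frac{44141672067}{5511128}$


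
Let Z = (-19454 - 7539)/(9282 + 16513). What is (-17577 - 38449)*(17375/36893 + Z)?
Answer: 30683458224224/951654935 ≈ 32242.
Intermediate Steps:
Z = -26993/25795 ≈ -1.0464
(-17577 - 38449)*(17375/36893 + Z) = (-17577 - 38449)*(17375/36893 - 26993/25795) = -56026*(17375*(1/36893) - 26993/25795) = -56026*(17375/36893 - 26993/25795) = -56026*(-547664624/951654935) = 30683458224224/951654935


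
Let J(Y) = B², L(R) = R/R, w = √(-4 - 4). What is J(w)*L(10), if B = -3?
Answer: 9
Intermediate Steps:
w = 2*I*√2 (w = √(-8) = 2*I*√2 ≈ 2.8284*I)
L(R) = 1
J(Y) = 9 (J(Y) = (-3)² = 9)
J(w)*L(10) = 9*1 = 9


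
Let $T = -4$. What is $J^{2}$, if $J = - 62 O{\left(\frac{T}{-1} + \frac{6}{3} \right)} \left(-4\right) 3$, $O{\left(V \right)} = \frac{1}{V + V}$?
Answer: $3844$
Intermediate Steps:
$O{\left(V \right)} = \frac{1}{2 V}$
$J = 62$ ($J = - 62 \frac{1}{2 \left(- \frac{4}{-1} + \frac{6}{3}\right)} \left(-4\right) 3 = - 62 \frac{1}{2 \left(\left(-4\right) \left(-1\right) + 6 \cdot \frac{1}{3}\right)} \left(-4\right) 3 = - 62 \frac{1}{2 \left(4 + 2\right)} \left(-4\right) 3 = - 62 \frac{1}{2 \cdot 6} \left(-4\right) 3 = - 62 \cdot \frac{1}{2} \cdot \frac{1}{6} \left(-4\right) 3 = - 62 \cdot \frac{1}{12} \left(-4\right) 3 = - 62 \left(\left(- \frac{1}{3}\right) 3\right) = \left(-62\right) \left(-1\right) = 62$)
$J^{2} = 62^{2} = 3844$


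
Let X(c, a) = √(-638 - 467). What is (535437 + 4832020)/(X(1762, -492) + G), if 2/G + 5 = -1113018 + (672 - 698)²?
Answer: -11940949383158/1367234012491949 - 6641239611753825913*I*√1105/1367234012491949 ≈ -0.0087337 - 1.6147e+5*I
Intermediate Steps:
G = -2/1112347 (G = 2/(-5 + (-1113018 + (672 - 698)²)) = 2/(-5 + (-1113018 + (-26)²)) = 2/(-5 + (-1113018 + 676)) = 2/(-5 - 1112342) = 2/(-1112347) = 2*(-1/1112347) = -2/1112347 ≈ -1.7980e-6)
X(c, a) = I*√1105 (X(c, a) = √(-1105) = I*√1105)
(535437 + 4832020)/(X(1762, -492) + G) = (535437 + 4832020)/(I*√1105 - 2/1112347) = 5367457/(-2/1112347 + I*√1105)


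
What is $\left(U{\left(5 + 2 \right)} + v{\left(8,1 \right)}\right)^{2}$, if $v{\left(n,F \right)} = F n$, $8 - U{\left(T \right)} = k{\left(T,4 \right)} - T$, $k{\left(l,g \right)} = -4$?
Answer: $729$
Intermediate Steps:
$U{\left(T \right)} = 12 + T$ ($U{\left(T \right)} = 8 - \left(-4 - T\right) = 8 + \left(4 + T\right) = 12 + T$)
$\left(U{\left(5 + 2 \right)} + v{\left(8,1 \right)}\right)^{2} = \left(\left(12 + \left(5 + 2\right)\right) + 1 \cdot 8\right)^{2} = \left(\left(12 + 7\right) + 8\right)^{2} = \left(19 + 8\right)^{2} = 27^{2} = 729$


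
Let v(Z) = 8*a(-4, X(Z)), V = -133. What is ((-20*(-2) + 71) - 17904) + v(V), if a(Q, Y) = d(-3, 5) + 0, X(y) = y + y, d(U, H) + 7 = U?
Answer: -17873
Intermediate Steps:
d(U, H) = -7 + U
X(y) = 2*y
a(Q, Y) = -10 (a(Q, Y) = (-7 - 3) + 0 = -10 + 0 = -10)
v(Z) = -80 (v(Z) = 8*(-10) = -80)
((-20*(-2) + 71) - 17904) + v(V) = ((-20*(-2) + 71) - 17904) - 80 = ((40 + 71) - 17904) - 80 = (111 - 17904) - 80 = -17793 - 80 = -17873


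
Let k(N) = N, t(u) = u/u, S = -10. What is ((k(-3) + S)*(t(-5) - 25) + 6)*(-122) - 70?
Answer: -38866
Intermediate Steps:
t(u) = 1
((k(-3) + S)*(t(-5) - 25) + 6)*(-122) - 70 = ((-3 - 10)*(1 - 25) + 6)*(-122) - 70 = (-13*(-24) + 6)*(-122) - 70 = (312 + 6)*(-122) - 70 = 318*(-122) - 70 = -38796 - 70 = -38866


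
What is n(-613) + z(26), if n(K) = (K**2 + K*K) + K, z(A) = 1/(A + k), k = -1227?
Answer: 901860924/1201 ≈ 7.5093e+5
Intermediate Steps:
z(A) = 1/(-1227 + A) (z(A) = 1/(A - 1227) = 1/(-1227 + A))
n(K) = K + 2*K**2 (n(K) = (K**2 + K**2) + K = 2*K**2 + K = K + 2*K**2)
n(-613) + z(26) = -613*(1 + 2*(-613)) + 1/(-1227 + 26) = -613*(1 - 1226) + 1/(-1201) = -613*(-1225) - 1/1201 = 750925 - 1/1201 = 901860924/1201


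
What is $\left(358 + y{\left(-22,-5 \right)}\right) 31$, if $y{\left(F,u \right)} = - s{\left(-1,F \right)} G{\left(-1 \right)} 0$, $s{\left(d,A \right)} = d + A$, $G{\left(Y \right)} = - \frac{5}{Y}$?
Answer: $11098$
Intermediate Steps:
$s{\left(d,A \right)} = A + d$
$y{\left(F,u \right)} = 0$ ($y{\left(F,u \right)} = - \left(F - 1\right) \left(- \frac{5}{-1}\right) 0 = - \left(-1 + F\right) \left(\left(-5\right) \left(-1\right)\right) 0 = - \left(-1 + F\right) 5 \cdot 0 = - \left(-5 + 5 F\right) 0 = \left(-1\right) 0 = 0$)
$\left(358 + y{\left(-22,-5 \right)}\right) 31 = \left(358 + 0\right) 31 = 358 \cdot 31 = 11098$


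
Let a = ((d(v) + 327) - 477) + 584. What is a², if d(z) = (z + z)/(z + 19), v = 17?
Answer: 61293241/324 ≈ 1.8918e+5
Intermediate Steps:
d(z) = 2*z/(19 + z) (d(z) = (2*z)/(19 + z) = 2*z/(19 + z))
a = 7829/18 (a = ((2*17/(19 + 17) + 327) - 477) + 584 = ((2*17/36 + 327) - 477) + 584 = ((2*17*(1/36) + 327) - 477) + 584 = ((17/18 + 327) - 477) + 584 = (5903/18 - 477) + 584 = -2683/18 + 584 = 7829/18 ≈ 434.94)
a² = (7829/18)² = 61293241/324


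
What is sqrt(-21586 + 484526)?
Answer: 2*sqrt(115735) ≈ 680.40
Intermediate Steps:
sqrt(-21586 + 484526) = sqrt(462940) = 2*sqrt(115735)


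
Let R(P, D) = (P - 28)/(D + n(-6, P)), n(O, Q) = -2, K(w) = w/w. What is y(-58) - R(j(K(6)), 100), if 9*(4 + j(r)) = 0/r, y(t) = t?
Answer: -2826/49 ≈ -57.673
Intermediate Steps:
K(w) = 1
j(r) = -4 (j(r) = -4 + (0/r)/9 = -4 + (1/9)*0 = -4 + 0 = -4)
R(P, D) = (-28 + P)/(-2 + D) (R(P, D) = (P - 28)/(D - 2) = (-28 + P)/(-2 + D))
y(-58) - R(j(K(6)), 100) = -58 - (-28 - 4)/(-2 + 100) = -58 - (-32)/98 = -58 - 1*(-16/49) = -58 + 16/49 = -2826/49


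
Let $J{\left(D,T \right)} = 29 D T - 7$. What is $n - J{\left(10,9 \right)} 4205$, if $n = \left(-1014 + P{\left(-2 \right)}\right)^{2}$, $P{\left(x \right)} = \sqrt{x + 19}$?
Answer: $-10945615 + \left(1014 - \sqrt{17}\right)^{2} \approx -9.9258 \cdot 10^{6}$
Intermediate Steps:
$P{\left(x \right)} = \sqrt{19 + x}$
$J{\left(D,T \right)} = -7 + 29 D T$ ($J{\left(D,T \right)} = 29 D T - 7 = -7 + 29 D T$)
$n = \left(-1014 + \sqrt{17}\right)^{2}$ ($n = \left(-1014 + \sqrt{19 - 2}\right)^{2} = \left(-1014 + \sqrt{17}\right)^{2} \approx 1.0199 \cdot 10^{6}$)
$n - J{\left(10,9 \right)} 4205 = \left(1014 - \sqrt{17}\right)^{2} - \left(-7 + 29 \cdot 10 \cdot 9\right) 4205 = \left(1014 - \sqrt{17}\right)^{2} - \left(-7 + 2610\right) 4205 = \left(1014 - \sqrt{17}\right)^{2} - 2603 \cdot 4205 = \left(1014 - \sqrt{17}\right)^{2} - 10945615 = -10945615 + \left(1014 - \sqrt{17}\right)^{2}$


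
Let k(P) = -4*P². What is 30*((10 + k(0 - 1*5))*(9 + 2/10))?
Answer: -24840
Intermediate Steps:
30*((10 + k(0 - 1*5))*(9 + 2/10)) = 30*((10 - 4*(0 - 1*5)²)*(9 + 2/10)) = 30*((10 - 4*(0 - 5)²)*(9 + 2*(⅒))) = 30*((10 - 4*(-5)²)*(9 + ⅕)) = 30*((10 - 4*25)*(46/5)) = 30*((10 - 100)*(46/5)) = 30*(-90*46/5) = 30*(-828) = -24840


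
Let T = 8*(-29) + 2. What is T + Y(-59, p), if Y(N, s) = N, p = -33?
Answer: -289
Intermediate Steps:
T = -230 (T = -232 + 2 = -230)
T + Y(-59, p) = -230 - 59 = -289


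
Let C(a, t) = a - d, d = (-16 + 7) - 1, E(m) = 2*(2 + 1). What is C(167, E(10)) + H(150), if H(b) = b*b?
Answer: 22677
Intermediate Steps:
H(b) = b**2
E(m) = 6 (E(m) = 2*3 = 6)
d = -10 (d = -9 - 1 = -10)
C(a, t) = 10 + a (C(a, t) = a - 1*(-10) = a + 10 = 10 + a)
C(167, E(10)) + H(150) = (10 + 167) + 150**2 = 177 + 22500 = 22677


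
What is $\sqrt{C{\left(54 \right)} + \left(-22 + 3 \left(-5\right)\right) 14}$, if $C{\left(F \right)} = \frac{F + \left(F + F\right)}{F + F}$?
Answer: $\frac{i \sqrt{2066}}{2} \approx 22.727 i$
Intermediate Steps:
$C{\left(F \right)} = \frac{3}{2}$ ($C{\left(F \right)} = \frac{F + 2 F}{2 F} = 3 F \frac{1}{2 F} = \frac{3}{2}$)
$\sqrt{C{\left(54 \right)} + \left(-22 + 3 \left(-5\right)\right) 14} = \sqrt{\frac{3}{2} + \left(-22 + 3 \left(-5\right)\right) 14} = \sqrt{\frac{3}{2} + \left(-22 - 15\right) 14} = \sqrt{\frac{3}{2} - 518} = \sqrt{- \frac{1033}{2}} = \frac{i \sqrt{2066}}{2}$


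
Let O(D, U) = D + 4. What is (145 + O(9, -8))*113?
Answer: 17854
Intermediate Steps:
O(D, U) = 4 + D
(145 + O(9, -8))*113 = (145 + (4 + 9))*113 = (145 + 13)*113 = 158*113 = 17854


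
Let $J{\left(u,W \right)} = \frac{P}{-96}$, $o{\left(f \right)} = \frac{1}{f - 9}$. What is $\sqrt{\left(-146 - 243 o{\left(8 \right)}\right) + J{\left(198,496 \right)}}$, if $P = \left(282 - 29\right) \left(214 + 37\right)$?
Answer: $\frac{i \sqrt{325146}}{24} \approx 23.759 i$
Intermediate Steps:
$o{\left(f \right)} = \frac{1}{-9 + f}$
$P = 63503$ ($P = 253 \cdot 251 = 63503$)
$J{\left(u,W \right)} = - \frac{63503}{96}$ ($J{\left(u,W \right)} = \frac{63503}{-96} = 63503 \left(- \frac{1}{96}\right) = - \frac{63503}{96}$)
$\sqrt{\left(-146 - 243 o{\left(8 \right)}\right) + J{\left(198,496 \right)}} = \sqrt{\left(-146 - \frac{243}{-9 + 8}\right) - \frac{63503}{96}} = \sqrt{\left(-146 - \frac{243}{-1}\right) - \frac{63503}{96}} = \sqrt{\left(-146 - -243\right) - \frac{63503}{96}} = \sqrt{\left(-146 + 243\right) - \frac{63503}{96}} = \sqrt{97 - \frac{63503}{96}} = \sqrt{- \frac{54191}{96}} = \frac{i \sqrt{325146}}{24}$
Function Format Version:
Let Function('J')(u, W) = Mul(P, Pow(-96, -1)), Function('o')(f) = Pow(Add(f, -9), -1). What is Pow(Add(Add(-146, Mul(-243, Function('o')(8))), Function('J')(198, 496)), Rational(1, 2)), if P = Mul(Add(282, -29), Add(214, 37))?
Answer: Mul(Rational(1, 24), I, Pow(325146, Rational(1, 2))) ≈ Mul(23.759, I)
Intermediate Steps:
Function('o')(f) = Pow(Add(-9, f), -1)
P = 63503 (P = Mul(253, 251) = 63503)
Function('J')(u, W) = Rational(-63503, 96) (Function('J')(u, W) = Mul(63503, Pow(-96, -1)) = Mul(63503, Rational(-1, 96)) = Rational(-63503, 96))
Pow(Add(Add(-146, Mul(-243, Function('o')(8))), Function('J')(198, 496)), Rational(1, 2)) = Pow(Add(Add(-146, Mul(-243, Pow(Add(-9, 8), -1))), Rational(-63503, 96)), Rational(1, 2)) = Pow(Add(Add(-146, Mul(-243, Pow(-1, -1))), Rational(-63503, 96)), Rational(1, 2)) = Pow(Add(Add(-146, Mul(-243, -1)), Rational(-63503, 96)), Rational(1, 2)) = Pow(Add(Add(-146, 243), Rational(-63503, 96)), Rational(1, 2)) = Pow(Add(97, Rational(-63503, 96)), Rational(1, 2)) = Pow(Rational(-54191, 96), Rational(1, 2)) = Mul(Rational(1, 24), I, Pow(325146, Rational(1, 2)))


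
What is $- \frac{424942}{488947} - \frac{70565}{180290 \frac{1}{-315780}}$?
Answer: $\frac{99046700587952}{801384133} \approx 1.2359 \cdot 10^{5}$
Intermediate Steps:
$- \frac{424942}{488947} - \frac{70565}{180290 \frac{1}{-315780}} = \left(-424942\right) \frac{1}{488947} - \frac{70565}{180290 \left(- \frac{1}{315780}\right)} = - \frac{424942}{488947} - \frac{70565}{- \frac{18029}{31578}} = - \frac{424942}{488947} - - \frac{202572870}{1639} = - \frac{424942}{488947} + \frac{202572870}{1639} = \frac{99046700587952}{801384133}$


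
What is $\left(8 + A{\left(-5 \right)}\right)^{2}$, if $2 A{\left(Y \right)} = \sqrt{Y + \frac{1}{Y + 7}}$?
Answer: $\frac{503}{8} + 12 i \sqrt{2} \approx 62.875 + 16.971 i$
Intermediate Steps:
$A{\left(Y \right)} = \frac{\sqrt{Y + \frac{1}{7 + Y}}}{2}$ ($A{\left(Y \right)} = \frac{\sqrt{Y + \frac{1}{Y + 7}}}{2} = \frac{\sqrt{Y + \frac{1}{7 + Y}}}{2}$)
$\left(8 + A{\left(-5 \right)}\right)^{2} = \left(8 + \frac{\sqrt{\frac{1 - 5 \left(7 - 5\right)}{7 - 5}}}{2}\right)^{2} = \left(8 + \frac{\sqrt{\frac{1 - 10}{2}}}{2}\right)^{2} = \left(8 + \frac{\sqrt{\frac{1}{2} \left(-9\right)}}{2}\right)^{2} = \left(8 + \frac{\sqrt{- \frac{9}{2}}}{2}\right)^{2} = \left(8 + \frac{\frac{3}{2} i \sqrt{2}}{2}\right)^{2} = \left(8 + \frac{3 i \sqrt{2}}{4}\right)^{2}$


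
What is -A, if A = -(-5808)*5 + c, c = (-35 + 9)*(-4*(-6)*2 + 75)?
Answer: -25842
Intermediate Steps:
c = -3198 (c = -26*(24*2 + 75) = -26*(48 + 75) = -26*123 = -3198)
A = 25842 (A = -(-5808)*5 - 3198 = -484*(-60) - 3198 = 29040 - 3198 = 25842)
-A = -1*25842 = -25842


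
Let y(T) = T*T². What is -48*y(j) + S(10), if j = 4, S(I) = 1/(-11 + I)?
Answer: -3073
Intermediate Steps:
y(T) = T³
-48*y(j) + S(10) = -48*4³ + 1/(-11 + 10) = -48*64 + 1/(-1) = -3072 - 1 = -3073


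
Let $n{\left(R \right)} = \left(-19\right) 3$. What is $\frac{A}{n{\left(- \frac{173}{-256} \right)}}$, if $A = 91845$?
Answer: $- \frac{30615}{19} \approx -1611.3$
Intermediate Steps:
$n{\left(R \right)} = -57$
$\frac{A}{n{\left(- \frac{173}{-256} \right)}} = \frac{91845}{-57} = 91845 \left(- \frac{1}{57}\right) = - \frac{30615}{19}$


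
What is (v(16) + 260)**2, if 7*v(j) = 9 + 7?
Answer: 3370896/49 ≈ 68794.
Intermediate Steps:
v(j) = 16/7 (v(j) = (9 + 7)/7 = (1/7)*16 = 16/7)
(v(16) + 260)**2 = (16/7 + 260)**2 = (1836/7)**2 = 3370896/49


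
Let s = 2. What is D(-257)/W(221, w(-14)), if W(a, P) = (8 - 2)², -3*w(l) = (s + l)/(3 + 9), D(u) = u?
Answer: -257/36 ≈ -7.1389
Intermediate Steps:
w(l) = -1/18 - l/36 (w(l) = -(2 + l)/(3*(3 + 9)) = -(2 + l)/(3*12) = -(⅙ + l/12)/3 = -1/18 - l/36)
W(a, P) = 36 (W(a, P) = 6² = 36)
D(-257)/W(221, w(-14)) = -257/36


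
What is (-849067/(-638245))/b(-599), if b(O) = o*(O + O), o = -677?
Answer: 849067/517646054270 ≈ 1.6402e-6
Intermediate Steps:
b(O) = -1354*O (b(O) = -677*(O + O) = -1354*O)
(-849067/(-638245))/b(-599) = (-849067/(-638245))/((-1354*(-599))) = -849067*(-1/638245)/811046 = (849067/638245)*(1/811046) = 849067/517646054270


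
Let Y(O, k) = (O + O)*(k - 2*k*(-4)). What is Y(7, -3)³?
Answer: -54010152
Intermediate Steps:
Y(O, k) = 18*O*k (Y(O, k) = (2*O)*(k + 8*k) = (2*O)*(9*k) = 18*O*k)
Y(7, -3)³ = (18*7*(-3))³ = (-378)³ = -54010152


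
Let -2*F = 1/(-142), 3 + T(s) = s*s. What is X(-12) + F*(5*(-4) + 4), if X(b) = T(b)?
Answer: 10007/71 ≈ 140.94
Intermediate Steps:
T(s) = -3 + s**2 (T(s) = -3 + s*s = -3 + s**2)
X(b) = -3 + b**2
F = 1/284 (F = -1/2/(-142) = -1/2*(-1/142) = 1/284 ≈ 0.0035211)
X(-12) + F*(5*(-4) + 4) = (-3 + (-12)**2) + (5*(-4) + 4)/284 = (-3 + 144) + (-20 + 4)/284 = 141 + (1/284)*(-16) = 141 - 4/71 = 10007/71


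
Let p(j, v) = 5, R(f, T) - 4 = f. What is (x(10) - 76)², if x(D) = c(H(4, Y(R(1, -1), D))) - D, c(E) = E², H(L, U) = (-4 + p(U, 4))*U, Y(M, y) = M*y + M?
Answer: 8637721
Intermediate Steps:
R(f, T) = 4 + f
Y(M, y) = M + M*y
H(L, U) = U (H(L, U) = (-4 + 5)*U = 1*U = U)
x(D) = (5 + 5*D)² - D (x(D) = ((4 + 1)*(1 + D))² - D = (5*(1 + D))² - D = (5 + 5*D)² - D)
(x(10) - 76)² = ((-1*10 + 25*(1 + 10)²) - 76)² = ((-10 + 25*11²) - 76)² = ((-10 + 25*121) - 76)² = ((-10 + 3025) - 76)² = (3015 - 76)² = 2939² = 8637721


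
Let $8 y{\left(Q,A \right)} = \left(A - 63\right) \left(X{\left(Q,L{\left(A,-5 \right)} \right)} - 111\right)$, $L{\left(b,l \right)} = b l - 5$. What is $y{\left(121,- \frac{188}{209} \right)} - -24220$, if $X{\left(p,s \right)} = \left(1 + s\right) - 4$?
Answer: $\frac{8783229065}{349448} \approx 25135.0$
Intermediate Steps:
$L{\left(b,l \right)} = -5 + b l$
$X{\left(p,s \right)} = -3 + s$ ($X{\left(p,s \right)} = \left(1 + s\right) - 4 = -3 + s$)
$y{\left(Q,A \right)} = \frac{\left(-119 - 5 A\right) \left(-63 + A\right)}{8}$ ($y{\left(Q,A \right)} = \frac{\left(A - 63\right) \left(\left(-3 + \left(-5 + A \left(-5\right)\right)\right) - 111\right)}{8} = \frac{\left(-63 + A\right) \left(\left(-3 - \left(5 + 5 A\right)\right) - 111\right)}{8} = \frac{\left(-63 + A\right) \left(\left(-8 - 5 A\right) - 111\right)}{8} = \frac{\left(-63 + A\right) \left(-119 - 5 A\right)}{8} = \frac{\left(-119 - 5 A\right) \left(-63 + A\right)}{8}$)
$y{\left(121,- \frac{188}{209} \right)} - -24220 = \left(\frac{7497}{8} - \frac{5 \left(- \frac{188}{209}\right)^{2}}{8} + \frac{49 \left(- \frac{188}{209}\right)}{2}\right) - -24220 = \left(\frac{7497}{8} - \frac{5 \left(\left(-188\right) \frac{1}{209}\right)^{2}}{8} + \frac{49 \left(\left(-188\right) \frac{1}{209}\right)}{2}\right) + 24220 = \left(\frac{7497}{8} - \frac{5 \left(- \frac{188}{209}\right)^{2}}{8} + \frac{49}{2} \left(- \frac{188}{209}\right)\right) + 24220 = \left(\frac{7497}{8} - \frac{22090}{43681} - \frac{4606}{209}\right) + 24220 = \frac{319598505}{349448} + 24220 = \frac{8783229065}{349448}$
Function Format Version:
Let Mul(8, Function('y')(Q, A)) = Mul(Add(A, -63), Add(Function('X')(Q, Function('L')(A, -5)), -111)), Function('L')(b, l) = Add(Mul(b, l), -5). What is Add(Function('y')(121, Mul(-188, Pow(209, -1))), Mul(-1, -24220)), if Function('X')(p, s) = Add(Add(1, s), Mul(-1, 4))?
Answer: Rational(8783229065, 349448) ≈ 25135.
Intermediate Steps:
Function('L')(b, l) = Add(-5, Mul(b, l))
Function('X')(p, s) = Add(-3, s) (Function('X')(p, s) = Add(Add(1, s), -4) = Add(-3, s))
Function('y')(Q, A) = Mul(Rational(1, 8), Add(-119, Mul(-5, A)), Add(-63, A)) (Function('y')(Q, A) = Mul(Rational(1, 8), Mul(Add(A, -63), Add(Add(-3, Add(-5, Mul(A, -5))), -111))) = Mul(Rational(1, 8), Mul(Add(-63, A), Add(Add(-3, Add(-5, Mul(-5, A))), -111))) = Mul(Rational(1, 8), Mul(Add(-63, A), Add(Add(-8, Mul(-5, A)), -111))) = Mul(Rational(1, 8), Mul(Add(-63, A), Add(-119, Mul(-5, A)))) = Mul(Rational(1, 8), Mul(Add(-119, Mul(-5, A)), Add(-63, A))) = Mul(Rational(1, 8), Add(-119, Mul(-5, A)), Add(-63, A)))
Add(Function('y')(121, Mul(-188, Pow(209, -1))), Mul(-1, -24220)) = Add(Add(Rational(7497, 8), Mul(Rational(-5, 8), Pow(Mul(-188, Pow(209, -1)), 2)), Mul(Rational(49, 2), Mul(-188, Pow(209, -1)))), Mul(-1, -24220)) = Add(Add(Rational(7497, 8), Mul(Rational(-5, 8), Pow(Mul(-188, Rational(1, 209)), 2)), Mul(Rational(49, 2), Mul(-188, Rational(1, 209)))), 24220) = Add(Add(Rational(7497, 8), Mul(Rational(-5, 8), Pow(Rational(-188, 209), 2)), Mul(Rational(49, 2), Rational(-188, 209))), 24220) = Add(Add(Rational(7497, 8), Mul(Rational(-5, 8), Rational(35344, 43681)), Rational(-4606, 209)), 24220) = Add(Add(Rational(7497, 8), Rational(-22090, 43681), Rational(-4606, 209)), 24220) = Add(Rational(319598505, 349448), 24220) = Rational(8783229065, 349448)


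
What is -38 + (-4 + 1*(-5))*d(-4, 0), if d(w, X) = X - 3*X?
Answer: -38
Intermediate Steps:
d(w, X) = -2*X
-38 + (-4 + 1*(-5))*d(-4, 0) = -38 + (-4 + 1*(-5))*(-2*0) = -38 + (-4 - 5)*0 = -38 - 9*0 = -38 + 0 = -38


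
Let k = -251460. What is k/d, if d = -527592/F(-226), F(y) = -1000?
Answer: -10477500/21983 ≈ -476.62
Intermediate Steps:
d = 65949/125 (d = -527592/(-1000) = -527592*(-1/1000) = 65949/125 ≈ 527.59)
k/d = -251460/65949/125 = -251460*125/65949 = -10477500/21983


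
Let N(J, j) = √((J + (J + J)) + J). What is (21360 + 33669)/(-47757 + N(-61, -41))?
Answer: -2628019953/2280731293 - 110058*I*√61/2280731293 ≈ -1.1523 - 0.00037689*I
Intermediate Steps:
N(J, j) = 2*√J (N(J, j) = √((J + 2*J) + J) = √(3*J + J) = √(4*J) = 2*√J)
(21360 + 33669)/(-47757 + N(-61, -41)) = (21360 + 33669)/(-47757 + 2*√(-61)) = 55029/(-47757 + 2*(I*√61)) = 55029/(-47757 + 2*I*√61)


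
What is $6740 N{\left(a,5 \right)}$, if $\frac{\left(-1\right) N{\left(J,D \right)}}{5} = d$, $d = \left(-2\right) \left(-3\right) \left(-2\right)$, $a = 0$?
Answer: $404400$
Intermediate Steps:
$d = -12$ ($d = 6 \left(-2\right) = -12$)
$N{\left(J,D \right)} = 60$ ($N{\left(J,D \right)} = \left(-5\right) \left(-12\right) = 60$)
$6740 N{\left(a,5 \right)} = 6740 \cdot 60 = 404400$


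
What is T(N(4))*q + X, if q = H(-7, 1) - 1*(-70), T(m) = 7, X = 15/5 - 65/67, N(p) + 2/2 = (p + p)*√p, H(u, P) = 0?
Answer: 32966/67 ≈ 492.03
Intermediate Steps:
N(p) = -1 + 2*p^(3/2) (N(p) = -1 + (p + p)*√p = -1 + (2*p)*√p = -1 + 2*p^(3/2))
X = 136/67 (X = 15*(⅕) - 65*1/67 = 3 - 65/67 = 136/67 ≈ 2.0299)
q = 70 (q = 0 - 1*(-70) = 0 + 70 = 70)
T(N(4))*q + X = 7*70 + 136/67 = 490 + 136/67 = 32966/67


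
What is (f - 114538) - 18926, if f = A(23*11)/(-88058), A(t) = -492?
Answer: -5876286210/44029 ≈ -1.3346e+5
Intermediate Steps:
f = 246/44029 (f = -492/(-88058) = -492*(-1/88058) = 246/44029 ≈ 0.0055872)
(f - 114538) - 18926 = (246/44029 - 114538) - 18926 = -5042993356/44029 - 18926 = -5876286210/44029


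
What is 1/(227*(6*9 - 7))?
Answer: 1/10669 ≈ 9.3729e-5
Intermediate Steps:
1/(227*(6*9 - 7)) = 1/(227*(54 - 7)) = 1/(227*47) = 1/10669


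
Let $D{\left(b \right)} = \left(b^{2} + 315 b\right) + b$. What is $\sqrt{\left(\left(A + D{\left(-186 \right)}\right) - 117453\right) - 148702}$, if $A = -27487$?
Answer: $i \sqrt{317822} \approx 563.76 i$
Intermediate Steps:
$D{\left(b \right)} = b^{2} + 316 b$
$\sqrt{\left(\left(A + D{\left(-186 \right)}\right) - 117453\right) - 148702} = \sqrt{\left(\left(-27487 - 186 \left(316 - 186\right)\right) - 117453\right) - 148702} = \sqrt{\left(\left(-27487 - 24180\right) - 117453\right) - 148702} = \sqrt{\left(-51667 - 117453\right) - 148702} = \sqrt{-169120 - 148702} = \sqrt{-317822} = i \sqrt{317822}$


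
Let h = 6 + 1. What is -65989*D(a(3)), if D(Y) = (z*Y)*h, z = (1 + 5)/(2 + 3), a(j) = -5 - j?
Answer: 22172304/5 ≈ 4.4345e+6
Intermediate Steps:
z = 6/5 ≈ 1.2000
h = 7
D(Y) = 42*Y/5 (D(Y) = (6*Y/5)*7 = 42*Y/5)
-65989*D(a(3)) = -2771538*(-5 - 1*3)/5 = -2771538*(-5 - 3)/5 = -2771538*(-8)/5 = -65989*(-336/5) = 22172304/5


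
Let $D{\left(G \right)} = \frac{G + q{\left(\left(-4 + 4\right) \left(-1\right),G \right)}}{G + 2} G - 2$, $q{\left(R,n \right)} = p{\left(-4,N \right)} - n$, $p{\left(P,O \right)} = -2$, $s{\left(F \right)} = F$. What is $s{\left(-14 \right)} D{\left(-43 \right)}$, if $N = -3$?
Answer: $\frac{2352}{41} \approx 57.366$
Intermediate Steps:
$q{\left(R,n \right)} = -2 - n$
$D{\left(G \right)} = -2 - \frac{2 G}{2 + G}$ ($D{\left(G \right)} = \frac{G - \left(2 + G\right)}{G + 2} G - 2 = - \frac{2}{2 + G} G - 2 = - \frac{2 G}{2 + G} - 2 = -2 - \frac{2 G}{2 + G}$)
$s{\left(-14 \right)} D{\left(-43 \right)} = - 14 \frac{4 \left(-1 - -43\right)}{2 - 43} = - 14 \frac{4 \left(-1 + 43\right)}{-41} = - 14 \cdot 4 \left(- \frac{1}{41}\right) 42 = \left(-14\right) \left(- \frac{168}{41}\right) = \frac{2352}{41}$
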